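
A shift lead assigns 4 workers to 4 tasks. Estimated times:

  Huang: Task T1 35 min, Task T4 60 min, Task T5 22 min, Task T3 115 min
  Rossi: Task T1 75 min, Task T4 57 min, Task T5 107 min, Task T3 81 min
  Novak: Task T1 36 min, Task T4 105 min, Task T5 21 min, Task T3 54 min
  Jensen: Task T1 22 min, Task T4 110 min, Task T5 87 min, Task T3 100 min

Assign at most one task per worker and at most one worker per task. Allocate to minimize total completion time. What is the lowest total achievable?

Treat this as an assignment problem: match each worker to one task.
Optimal: Huang→Task T5 (22 min), Rossi→Task T4 (57 min), Novak→Task T3 (54 min), Jensen→Task T1 (22 min) — total 22+57+54+22 = 155 min.
Row-greedy (each worker in turn takes its cheapest remaining task) gives 215 min, worse by 60.
Swapping Rossi↔Novak (Rossi→Task T3 81 min, Novak→Task T4 105 min) adds 75.
Checked against all permutations: 155 min is optimal.

Min total: 155 min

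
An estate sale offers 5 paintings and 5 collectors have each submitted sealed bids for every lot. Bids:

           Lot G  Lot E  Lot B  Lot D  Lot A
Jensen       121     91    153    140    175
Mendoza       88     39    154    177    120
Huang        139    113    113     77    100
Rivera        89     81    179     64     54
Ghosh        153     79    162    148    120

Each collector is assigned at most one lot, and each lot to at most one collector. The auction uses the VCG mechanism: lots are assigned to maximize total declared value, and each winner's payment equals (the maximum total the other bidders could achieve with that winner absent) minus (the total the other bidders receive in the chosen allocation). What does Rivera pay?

Efficient allocation: Jensen→Lot A ($175), Mendoza→Lot D ($177), Huang→Lot E ($113), Rivera→Lot B ($179), Ghosh→Lot G ($153); total welfare W = $797.
Rivera receives Lot B at value $179, so the others get W − 179 = $618.
Without Rivera: best allocation of the remaining 4 bidders over all 5 lots is Jensen→Lot A ($175), Mendoza→Lot D ($177), Huang→Lot G ($139), Ghosh→Lot B ($162), total $653.
VCG payment = (others' best without Rivera) − (others' welfare with Rivera) = 653 − 618 = $35.

Rivera pays $35.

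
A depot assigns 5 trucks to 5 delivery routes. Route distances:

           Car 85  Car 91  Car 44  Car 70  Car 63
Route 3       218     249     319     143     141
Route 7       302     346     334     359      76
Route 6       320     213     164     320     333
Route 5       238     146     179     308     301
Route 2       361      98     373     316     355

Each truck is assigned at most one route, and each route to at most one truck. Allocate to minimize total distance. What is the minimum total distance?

Minimum total: 719 km

This is a one-to-one assignment (minimum-cost bipartite matching).
Optimal: Car 85→Route 5 (238 km), Car 91→Route 2 (98 km), Car 44→Route 6 (164 km), Car 70→Route 3 (143 km), Car 63→Route 7 (76 km) — total 238+98+164+143+76 = 719 km.
Column-greedy (each route in turn goes to its cheapest remaining truck) gives 1069 km, worse by 350.
Next-best assignment: Car 85→Route 6, Car 91→Route 2, Car 44→Route 5, Car 70→Route 3, Car 63→Route 7 = 816 km.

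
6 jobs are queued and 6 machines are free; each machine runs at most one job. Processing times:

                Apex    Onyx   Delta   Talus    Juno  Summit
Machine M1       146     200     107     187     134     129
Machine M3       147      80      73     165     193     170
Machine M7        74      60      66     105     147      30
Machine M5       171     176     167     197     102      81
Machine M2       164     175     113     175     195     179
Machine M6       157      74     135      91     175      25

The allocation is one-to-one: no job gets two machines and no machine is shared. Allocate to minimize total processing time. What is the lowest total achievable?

Optimal: Apex→Machine M1 (146 min), Onyx→Machine M3 (80 min), Delta→Machine M2 (113 min), Talus→Machine M6 (91 min), Juno→Machine M5 (102 min), Summit→Machine M7 (30 min) — total 146+80+113+91+102+30 = 562 min.
Min-entry greedy (repeatedly take the single cheapest remaining cell) gives 581 min, worse by 19.
Next-best assignment: Apex→Machine M7, Onyx→Machine M3, Delta→Machine M1, Talus→Machine M2, Juno→Machine M5, Summit→Machine M6 = 563 min.

Minimum total: 562 min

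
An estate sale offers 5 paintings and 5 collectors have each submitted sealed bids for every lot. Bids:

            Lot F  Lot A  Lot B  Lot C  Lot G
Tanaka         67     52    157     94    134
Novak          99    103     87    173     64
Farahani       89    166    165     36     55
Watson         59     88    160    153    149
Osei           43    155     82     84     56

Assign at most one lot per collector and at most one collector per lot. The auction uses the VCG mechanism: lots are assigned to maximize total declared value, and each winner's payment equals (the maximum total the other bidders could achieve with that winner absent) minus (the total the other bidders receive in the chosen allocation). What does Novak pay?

Efficient allocation: Tanaka→Lot B ($157), Novak→Lot C ($173), Farahani→Lot F ($89), Watson→Lot G ($149), Osei→Lot A ($155); total welfare W = $723.
Novak receives Lot C at value $173, so the others get W − 173 = $550.
Without Novak: best allocation of the remaining 4 bidders over all 5 lots is Tanaka→Lot G ($134), Farahani→Lot B ($165), Watson→Lot C ($153), Osei→Lot A ($155), total $607.
VCG payment = (others' best without Novak) − (others' welfare with Novak) = 607 − 550 = $57.

Novak pays $57.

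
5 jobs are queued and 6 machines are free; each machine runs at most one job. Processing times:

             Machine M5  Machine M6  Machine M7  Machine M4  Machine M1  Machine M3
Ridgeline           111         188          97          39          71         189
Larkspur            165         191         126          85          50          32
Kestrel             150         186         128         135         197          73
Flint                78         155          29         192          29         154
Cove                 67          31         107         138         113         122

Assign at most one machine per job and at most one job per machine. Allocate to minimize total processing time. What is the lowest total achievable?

Minimum total: 222 min

Optimal: Ridgeline→Machine M4 (39 min), Larkspur→Machine M1 (50 min), Kestrel→Machine M3 (73 min), Flint→Machine M7 (29 min), Cove→Machine M6 (31 min) — total 39+50+73+29+31 = 222 min.
Min-entry greedy (repeatedly take the single cheapest remaining cell) gives 281 min, worse by 59.
Checked against all permutations: 222 min is optimal.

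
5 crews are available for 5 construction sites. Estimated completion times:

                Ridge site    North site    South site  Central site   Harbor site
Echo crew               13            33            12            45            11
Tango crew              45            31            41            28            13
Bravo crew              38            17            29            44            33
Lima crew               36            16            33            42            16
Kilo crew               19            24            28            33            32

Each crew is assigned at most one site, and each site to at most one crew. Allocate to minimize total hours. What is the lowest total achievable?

Min total: 92 hours

Optimal: Echo crew→South site (12 hours), Tango crew→Central site (28 hours), Bravo crew→North site (17 hours), Lima crew→Harbor site (16 hours), Kilo crew→Ridge site (19 hours) — total 12+28+17+16+19 = 92 hours.
Min-entry greedy (repeatedly take the single cheapest remaining cell) gives 103 hours, worse by 11.
Every other assignment is strictly worse.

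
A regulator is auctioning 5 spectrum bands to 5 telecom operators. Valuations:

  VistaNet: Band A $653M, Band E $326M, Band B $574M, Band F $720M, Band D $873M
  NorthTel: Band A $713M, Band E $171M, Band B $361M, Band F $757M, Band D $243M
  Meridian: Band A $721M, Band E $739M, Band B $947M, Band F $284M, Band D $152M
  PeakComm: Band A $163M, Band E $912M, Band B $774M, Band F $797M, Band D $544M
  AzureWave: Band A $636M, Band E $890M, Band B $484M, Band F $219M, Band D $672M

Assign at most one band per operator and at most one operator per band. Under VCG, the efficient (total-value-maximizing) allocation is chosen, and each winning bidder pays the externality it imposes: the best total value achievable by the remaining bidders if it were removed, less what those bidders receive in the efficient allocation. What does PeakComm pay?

PeakComm pays $44M.

Efficient allocation: VistaNet→Band D ($873M), NorthTel→Band A ($713M), Meridian→Band B ($947M), PeakComm→Band F ($797M), AzureWave→Band E ($890M); total welfare W = $4220M.
PeakComm receives Band F at value $797M, so the others get W − 797 = $3423M.
Without PeakComm: best allocation of the remaining 4 bidders over all 5 bands is VistaNet→Band D ($873M), NorthTel→Band F ($757M), Meridian→Band B ($947M), AzureWave→Band E ($890M), total $3467M.
VCG payment = (others' best without PeakComm) − (others' welfare with PeakComm) = 3467 − 3423 = $44M.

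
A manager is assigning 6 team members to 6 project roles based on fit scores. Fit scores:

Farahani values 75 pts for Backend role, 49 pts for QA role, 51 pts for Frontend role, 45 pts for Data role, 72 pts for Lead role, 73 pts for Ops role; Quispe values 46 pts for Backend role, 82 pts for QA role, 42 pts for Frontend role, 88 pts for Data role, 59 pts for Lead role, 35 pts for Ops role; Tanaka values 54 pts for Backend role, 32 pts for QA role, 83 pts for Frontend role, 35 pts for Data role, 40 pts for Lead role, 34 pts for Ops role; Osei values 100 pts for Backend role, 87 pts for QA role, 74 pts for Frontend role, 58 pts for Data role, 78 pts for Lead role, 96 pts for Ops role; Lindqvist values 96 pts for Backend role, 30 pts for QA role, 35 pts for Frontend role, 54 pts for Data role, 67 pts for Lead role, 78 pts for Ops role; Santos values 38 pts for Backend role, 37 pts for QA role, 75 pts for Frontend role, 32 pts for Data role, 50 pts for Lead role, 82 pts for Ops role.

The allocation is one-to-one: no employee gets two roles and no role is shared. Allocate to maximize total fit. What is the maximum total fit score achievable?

Optimal: Farahani→Lead role (72 pts), Quispe→Data role (88 pts), Tanaka→Frontend role (83 pts), Osei→QA role (87 pts), Lindqvist→Backend role (96 pts), Santos→Ops role (82 pts) — total 72+88+83+87+96+82 = 508 pts.
Max-entry greedy (repeatedly take the single best remaining cell) gives 455 pts, worse by 53.
Next-best assignment: Farahani→Backend role, Quispe→Data role, Tanaka→Frontend role, Osei→QA role, Lindqvist→Lead role, Santos→Ops role = 482 pts.
Every other assignment is strictly worse.

Max total: 508 pts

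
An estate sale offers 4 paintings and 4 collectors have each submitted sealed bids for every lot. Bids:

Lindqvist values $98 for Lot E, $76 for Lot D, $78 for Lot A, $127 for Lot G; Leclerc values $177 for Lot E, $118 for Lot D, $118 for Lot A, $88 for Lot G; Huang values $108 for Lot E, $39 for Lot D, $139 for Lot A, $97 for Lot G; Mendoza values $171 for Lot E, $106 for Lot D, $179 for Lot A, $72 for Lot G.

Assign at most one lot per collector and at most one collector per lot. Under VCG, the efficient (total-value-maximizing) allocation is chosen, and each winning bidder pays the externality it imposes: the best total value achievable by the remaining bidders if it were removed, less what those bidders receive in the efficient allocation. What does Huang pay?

Huang pays $67.

Efficient allocation: Lindqvist→Lot G ($127), Leclerc→Lot D ($118), Huang→Lot A ($139), Mendoza→Lot E ($171); total welfare W = $555.
Huang receives Lot A at value $139, so the others get W − 139 = $416.
Without Huang: best allocation of the remaining 3 bidders over all 4 lots is Lindqvist→Lot G ($127), Leclerc→Lot E ($177), Mendoza→Lot A ($179), total $483.
VCG payment = (others' best without Huang) − (others' welfare with Huang) = 483 − 416 = $67.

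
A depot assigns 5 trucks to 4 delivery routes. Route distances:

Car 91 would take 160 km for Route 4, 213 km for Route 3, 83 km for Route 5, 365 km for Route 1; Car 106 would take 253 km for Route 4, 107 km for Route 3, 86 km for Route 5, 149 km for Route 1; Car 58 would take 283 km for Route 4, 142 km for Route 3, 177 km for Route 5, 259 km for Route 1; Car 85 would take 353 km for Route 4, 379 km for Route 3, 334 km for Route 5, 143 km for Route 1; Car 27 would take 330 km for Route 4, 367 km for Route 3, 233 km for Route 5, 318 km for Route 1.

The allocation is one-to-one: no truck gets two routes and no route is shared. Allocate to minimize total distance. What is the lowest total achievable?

Min total: 531 km

Treat this as an assignment problem: match each truck to one route.
Optimal: Car 91→Route 4 (160 km), Car 58→Route 3 (142 km), Car 106→Route 5 (86 km), Car 85→Route 1 (143 km) — total 160+142+86+143 = 531 km.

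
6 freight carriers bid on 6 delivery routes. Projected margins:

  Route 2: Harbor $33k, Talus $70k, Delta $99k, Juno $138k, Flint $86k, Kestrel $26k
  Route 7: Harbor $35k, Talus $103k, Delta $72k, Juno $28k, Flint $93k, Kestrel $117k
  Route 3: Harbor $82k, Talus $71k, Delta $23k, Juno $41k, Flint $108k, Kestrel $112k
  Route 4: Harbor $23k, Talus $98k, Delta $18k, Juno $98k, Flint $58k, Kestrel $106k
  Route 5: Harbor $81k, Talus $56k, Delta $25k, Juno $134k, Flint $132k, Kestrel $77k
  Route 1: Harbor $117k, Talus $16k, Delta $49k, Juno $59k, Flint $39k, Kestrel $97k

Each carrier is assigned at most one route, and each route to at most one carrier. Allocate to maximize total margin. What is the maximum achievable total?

Maximum total: $673k

Optimal: Harbor→Route 1 ($117k), Talus→Route 4 ($98k), Delta→Route 2 ($99k), Juno→Route 5 ($134k), Flint→Route 3 ($108k), Kestrel→Route 7 ($117k) — total 117+98+99+134+108+117 = $673k.
Max-entry greedy (repeatedly take the single best remaining cell) gives $625k, worse by 48.
Next-best assignment: Harbor→Route 1, Talus→Route 4, Delta→Route 7, Juno→Route 2, Flint→Route 5, Kestrel→Route 3 = $669k.
No other one-to-one assignment exceeds $673k.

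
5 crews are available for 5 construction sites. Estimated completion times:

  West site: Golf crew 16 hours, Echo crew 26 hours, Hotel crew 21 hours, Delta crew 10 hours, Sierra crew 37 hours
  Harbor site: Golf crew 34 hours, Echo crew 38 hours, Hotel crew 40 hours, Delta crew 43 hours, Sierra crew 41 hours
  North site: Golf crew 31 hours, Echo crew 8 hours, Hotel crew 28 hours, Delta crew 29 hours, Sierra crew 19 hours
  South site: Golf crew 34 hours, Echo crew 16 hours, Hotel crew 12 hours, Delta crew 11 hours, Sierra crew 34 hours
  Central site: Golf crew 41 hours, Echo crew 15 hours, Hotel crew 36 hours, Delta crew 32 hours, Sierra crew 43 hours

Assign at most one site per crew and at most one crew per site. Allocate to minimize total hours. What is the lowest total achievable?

Optimal: Golf crew→Harbor site (34 hours), Echo crew→Central site (15 hours), Hotel crew→South site (12 hours), Delta crew→West site (10 hours), Sierra crew→North site (19 hours) — total 34+15+12+10+19 = 90 hours.
Row-greedy (each crew in turn takes its cheapest remaining site) gives 109 hours, worse by 19.
Next-best assignment: Golf crew→Harbor site, Echo crew→Central site, Hotel crew→West site, Delta crew→South site, Sierra crew→North site = 100 hours.
Swapping Delta crew↔Echo crew (Delta crew→Central site 32 hours, Echo crew→West site 26 hours) adds 33.

Min total: 90 hours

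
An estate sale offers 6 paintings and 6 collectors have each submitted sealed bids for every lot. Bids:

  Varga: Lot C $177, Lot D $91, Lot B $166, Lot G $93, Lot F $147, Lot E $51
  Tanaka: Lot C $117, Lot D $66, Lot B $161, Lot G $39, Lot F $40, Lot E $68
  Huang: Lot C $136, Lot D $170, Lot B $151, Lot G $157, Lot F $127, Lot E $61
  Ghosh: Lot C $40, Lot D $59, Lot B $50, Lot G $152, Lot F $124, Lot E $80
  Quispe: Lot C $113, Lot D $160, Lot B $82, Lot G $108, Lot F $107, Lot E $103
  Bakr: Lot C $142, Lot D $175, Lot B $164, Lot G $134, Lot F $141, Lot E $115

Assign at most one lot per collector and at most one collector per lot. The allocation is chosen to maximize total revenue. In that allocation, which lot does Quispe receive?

Quispe receives Lot E.

This is the linear assignment problem.
Optimal: Varga→Lot C ($177), Tanaka→Lot B ($161), Huang→Lot D ($170), Ghosh→Lot G ($152), Quispe→Lot E ($103), Bakr→Lot F ($141) — total 177+161+170+152+103+141 = $904.
Row-greedy (each collector in turn takes its best remaining lot) gives $882, worse by 22.
Every other assignment is strictly worse.
Quispe's own top lot is Lot D ($160), but forcing Quispe→Lot D and reassigning the rest optimally gives only $894 — worse by 10.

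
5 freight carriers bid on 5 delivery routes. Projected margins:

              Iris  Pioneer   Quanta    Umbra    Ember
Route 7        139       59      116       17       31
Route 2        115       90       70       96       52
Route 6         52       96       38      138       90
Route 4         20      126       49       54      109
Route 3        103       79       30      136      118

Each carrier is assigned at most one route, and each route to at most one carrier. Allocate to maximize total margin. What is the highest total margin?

Optimal: Iris→Route 2 ($115k), Pioneer→Route 4 ($126k), Quanta→Route 7 ($116k), Umbra→Route 6 ($138k), Ember→Route 3 ($118k) — total 115+126+116+138+118 = $613k.
Row-greedy (each carrier in turn takes its best remaining route) gives $591k, worse by 22.
Swapping Quanta↔Iris (Quanta→Route 2 $70k, Iris→Route 7 $139k) loses 22.
No other one-to-one assignment exceeds $613k.

Max total: $613k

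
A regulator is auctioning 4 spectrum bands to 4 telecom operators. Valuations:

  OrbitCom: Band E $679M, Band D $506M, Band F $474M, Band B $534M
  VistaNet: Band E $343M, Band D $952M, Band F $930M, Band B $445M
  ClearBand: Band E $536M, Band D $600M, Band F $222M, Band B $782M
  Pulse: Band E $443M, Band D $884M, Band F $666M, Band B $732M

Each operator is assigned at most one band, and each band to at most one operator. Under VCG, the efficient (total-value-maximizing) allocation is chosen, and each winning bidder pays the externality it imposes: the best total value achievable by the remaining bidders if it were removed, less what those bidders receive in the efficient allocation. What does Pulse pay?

Pulse pays $22M.

Efficient allocation: OrbitCom→Band E ($679M), VistaNet→Band F ($930M), ClearBand→Band B ($782M), Pulse→Band D ($884M); total welfare W = $3275M.
Pulse receives Band D at value $884M, so the others get W − 884 = $2391M.
Without Pulse: best allocation of the remaining 3 bidders over all 4 bands is OrbitCom→Band E ($679M), VistaNet→Band D ($952M), ClearBand→Band B ($782M), total $2413M.
VCG payment = (others' best without Pulse) − (others' welfare with Pulse) = 2413 − 2391 = $22M.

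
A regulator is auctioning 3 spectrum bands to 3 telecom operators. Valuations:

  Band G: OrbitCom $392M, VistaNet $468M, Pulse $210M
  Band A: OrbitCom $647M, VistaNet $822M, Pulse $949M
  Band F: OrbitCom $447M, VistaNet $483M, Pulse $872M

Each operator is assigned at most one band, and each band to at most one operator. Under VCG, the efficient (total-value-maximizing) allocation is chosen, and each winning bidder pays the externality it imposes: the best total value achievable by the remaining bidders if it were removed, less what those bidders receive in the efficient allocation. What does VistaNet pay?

VistaNet pays $255M.

Efficient allocation: OrbitCom→Band G ($392M), VistaNet→Band A ($822M), Pulse→Band F ($872M); total welfare W = $2086M.
VistaNet receives Band A at value $822M, so the others get W − 822 = $1264M.
Without VistaNet: best allocation of the remaining 2 bidders over all 3 bands is OrbitCom→Band A ($647M), Pulse→Band F ($872M), total $1519M.
VCG payment = (others' best without VistaNet) − (others' welfare with VistaNet) = 1519 − 1264 = $255M.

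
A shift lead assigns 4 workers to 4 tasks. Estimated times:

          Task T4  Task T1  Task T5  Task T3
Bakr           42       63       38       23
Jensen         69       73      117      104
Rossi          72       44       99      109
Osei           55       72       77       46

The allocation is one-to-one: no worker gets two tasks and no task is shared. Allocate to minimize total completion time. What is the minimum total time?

Optimal: Bakr→Task T5 (38 min), Jensen→Task T4 (69 min), Rossi→Task T1 (44 min), Osei→Task T3 (46 min) — total 38+69+44+46 = 197 min.
Column-greedy (each task in turn goes to its cheapest remaining worker) gives 267 min, worse by 70.

Min total: 197 min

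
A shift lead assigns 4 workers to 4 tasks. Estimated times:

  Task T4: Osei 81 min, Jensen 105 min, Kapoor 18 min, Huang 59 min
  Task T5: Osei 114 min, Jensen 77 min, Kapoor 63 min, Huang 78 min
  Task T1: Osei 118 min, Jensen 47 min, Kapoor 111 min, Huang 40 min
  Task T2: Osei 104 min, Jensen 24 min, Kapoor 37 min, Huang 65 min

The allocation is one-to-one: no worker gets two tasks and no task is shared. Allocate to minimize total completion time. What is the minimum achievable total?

Min total: 196 min

Optimal: Osei→Task T5 (114 min), Jensen→Task T2 (24 min), Kapoor→Task T4 (18 min), Huang→Task T1 (40 min) — total 114+24+18+40 = 196 min.
Row-greedy (each worker in turn takes its cheapest remaining task) gives 208 min, worse by 12.
Next-best assignment: Osei→Task T4, Jensen→Task T2, Kapoor→Task T5, Huang→Task T1 = 208 min.
Swapping Huang↔Osei (Huang→Task T5 78 min, Osei→Task T1 118 min) adds 42.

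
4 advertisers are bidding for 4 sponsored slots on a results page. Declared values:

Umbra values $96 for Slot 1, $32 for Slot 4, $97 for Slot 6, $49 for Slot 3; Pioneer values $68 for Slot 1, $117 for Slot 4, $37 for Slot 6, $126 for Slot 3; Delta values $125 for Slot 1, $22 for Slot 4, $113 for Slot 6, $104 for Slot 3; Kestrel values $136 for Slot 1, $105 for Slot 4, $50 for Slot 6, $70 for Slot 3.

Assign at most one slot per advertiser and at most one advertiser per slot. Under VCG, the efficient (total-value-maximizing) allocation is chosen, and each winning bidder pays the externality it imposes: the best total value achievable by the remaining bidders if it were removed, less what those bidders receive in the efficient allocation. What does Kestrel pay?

Kestrel pays $30.

Efficient allocation: Umbra→Slot 6 ($97), Pioneer→Slot 4 ($117), Delta→Slot 3 ($104), Kestrel→Slot 1 ($136); total welfare W = $454.
Kestrel receives Slot 1 at value $136, so the others get W − 136 = $318.
Without Kestrel: best allocation of the remaining 3 bidders over all 4 slots is Umbra→Slot 6 ($97), Pioneer→Slot 3 ($126), Delta→Slot 1 ($125), total $348.
VCG payment = (others' best without Kestrel) − (others' welfare with Kestrel) = 348 − 318 = $30.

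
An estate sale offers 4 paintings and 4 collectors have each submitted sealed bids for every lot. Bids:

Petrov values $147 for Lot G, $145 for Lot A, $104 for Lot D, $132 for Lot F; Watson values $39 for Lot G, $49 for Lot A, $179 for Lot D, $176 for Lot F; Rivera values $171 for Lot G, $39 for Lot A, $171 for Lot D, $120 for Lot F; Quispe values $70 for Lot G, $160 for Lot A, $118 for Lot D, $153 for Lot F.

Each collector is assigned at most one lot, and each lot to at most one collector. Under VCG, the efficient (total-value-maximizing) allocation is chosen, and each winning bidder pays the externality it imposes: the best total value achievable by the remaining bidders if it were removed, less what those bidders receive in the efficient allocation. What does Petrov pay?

Efficient allocation: Petrov→Lot G ($147), Watson→Lot F ($176), Rivera→Lot D ($171), Quispe→Lot A ($160); total welfare W = $654.
Petrov receives Lot G at value $147, so the others get W − 147 = $507.
Without Petrov: best allocation of the remaining 3 bidders over all 4 lots is Watson→Lot D ($179), Rivera→Lot G ($171), Quispe→Lot A ($160), total $510.
VCG payment = (others' best without Petrov) − (others' welfare with Petrov) = 510 − 507 = $3.

Petrov pays $3.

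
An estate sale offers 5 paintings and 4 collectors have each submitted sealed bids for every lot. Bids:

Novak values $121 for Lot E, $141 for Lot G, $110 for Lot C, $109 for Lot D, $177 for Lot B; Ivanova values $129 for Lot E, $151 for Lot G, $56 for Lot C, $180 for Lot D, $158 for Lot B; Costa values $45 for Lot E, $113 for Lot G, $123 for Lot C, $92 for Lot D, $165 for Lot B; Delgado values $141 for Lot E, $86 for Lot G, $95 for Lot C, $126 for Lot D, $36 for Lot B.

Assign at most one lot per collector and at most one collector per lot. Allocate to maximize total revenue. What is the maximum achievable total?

Optimal: Novak→Lot G ($141), Ivanova→Lot D ($180), Costa→Lot B ($165), Delgado→Lot E ($141) — total 141+180+165+141 = $627.
Next-best assignment: Novak→Lot B, Ivanova→Lot D, Costa→Lot C, Delgado→Lot E = $621.
No other one-to-one assignment exceeds $627.

Max total: $627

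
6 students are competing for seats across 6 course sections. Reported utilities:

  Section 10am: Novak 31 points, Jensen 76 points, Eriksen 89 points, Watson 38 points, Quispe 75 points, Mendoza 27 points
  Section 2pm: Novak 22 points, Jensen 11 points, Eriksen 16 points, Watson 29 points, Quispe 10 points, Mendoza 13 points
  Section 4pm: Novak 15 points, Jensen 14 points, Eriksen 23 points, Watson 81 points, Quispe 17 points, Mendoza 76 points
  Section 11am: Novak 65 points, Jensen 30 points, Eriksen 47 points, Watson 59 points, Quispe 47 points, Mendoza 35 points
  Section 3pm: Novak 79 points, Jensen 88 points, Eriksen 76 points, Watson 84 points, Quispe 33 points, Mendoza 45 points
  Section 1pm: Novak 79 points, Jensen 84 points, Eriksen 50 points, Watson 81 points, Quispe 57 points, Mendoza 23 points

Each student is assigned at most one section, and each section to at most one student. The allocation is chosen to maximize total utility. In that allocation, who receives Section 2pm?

Optimal: Novak→Section 11am (65 points), Jensen→Section 3pm (88 points), Eriksen→Section 10am (89 points), Watson→Section 1pm (81 points), Quispe→Section 2pm (10 points), Mendoza→Section 4pm (76 points) — total 65+88+89+81+10+76 = 409 points.
Max-entry greedy (repeatedly take the single best remaining cell) gives 397 points, worse by 12.
Next-best assignment: Novak→Section 11am, Jensen→Section 1pm, Eriksen→Section 10am, Watson→Section 3pm, Quispe→Section 2pm, Mendoza→Section 4pm = 408 points.
Swapping Eriksen↔Jensen (Eriksen→Section 3pm 76 points, Jensen→Section 10am 76 points) loses 25.
Quispe's own top section is Section 10am (75 points), but forcing Quispe→Section 10am and reassigning the rest optimally gives only 405 points — worse by 4.

Quispe receives Section 2pm.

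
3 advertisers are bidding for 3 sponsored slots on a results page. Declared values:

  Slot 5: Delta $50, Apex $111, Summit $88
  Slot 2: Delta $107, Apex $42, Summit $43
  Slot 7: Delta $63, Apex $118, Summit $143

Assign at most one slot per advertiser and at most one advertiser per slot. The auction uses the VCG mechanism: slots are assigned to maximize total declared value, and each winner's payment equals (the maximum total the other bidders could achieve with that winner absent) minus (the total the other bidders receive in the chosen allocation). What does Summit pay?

Efficient allocation: Delta→Slot 2 ($107), Apex→Slot 5 ($111), Summit→Slot 7 ($143); total welfare W = $361.
Summit receives Slot 7 at value $143, so the others get W − 143 = $218.
Without Summit: best allocation of the remaining 2 bidders over all 3 slots is Delta→Slot 2 ($107), Apex→Slot 7 ($118), total $225.
VCG payment = (others' best without Summit) − (others' welfare with Summit) = 225 − 218 = $7.

Summit pays $7.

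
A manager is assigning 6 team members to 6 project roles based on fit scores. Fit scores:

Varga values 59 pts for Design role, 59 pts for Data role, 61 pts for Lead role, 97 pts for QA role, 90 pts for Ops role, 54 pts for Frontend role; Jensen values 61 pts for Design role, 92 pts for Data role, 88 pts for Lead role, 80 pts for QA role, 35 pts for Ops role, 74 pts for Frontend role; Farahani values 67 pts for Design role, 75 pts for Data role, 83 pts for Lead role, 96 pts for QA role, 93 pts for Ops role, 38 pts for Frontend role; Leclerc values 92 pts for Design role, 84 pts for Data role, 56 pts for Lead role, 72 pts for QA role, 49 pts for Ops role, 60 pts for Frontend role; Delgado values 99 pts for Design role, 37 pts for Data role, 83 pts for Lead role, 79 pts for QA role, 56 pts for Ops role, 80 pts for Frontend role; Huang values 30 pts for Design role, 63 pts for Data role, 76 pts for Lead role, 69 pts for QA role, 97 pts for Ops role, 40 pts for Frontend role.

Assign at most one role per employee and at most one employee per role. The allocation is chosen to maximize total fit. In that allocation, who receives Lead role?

Optimal: Varga→QA role (97 pts), Jensen→Data role (92 pts), Farahani→Lead role (83 pts), Leclerc→Design role (92 pts), Delgado→Frontend role (80 pts), Huang→Ops role (97 pts) — total 97+92+83+92+80+97 = 541 pts.
Max-entry greedy (repeatedly take the single best remaining cell) gives 528 pts, worse by 13.
Next-best assignment: Varga→QA role, Jensen→Frontend role, Farahani→Lead role, Leclerc→Data role, Delgado→Design role, Huang→Ops role = 534 pts.
Checked against all permutations: 541 pts is optimal.
Farahani's own top role is QA role (96 pts), but forcing Farahani→QA role and reassigning the rest optimally gives only 526 pts — worse by 15.

Farahani receives Lead role.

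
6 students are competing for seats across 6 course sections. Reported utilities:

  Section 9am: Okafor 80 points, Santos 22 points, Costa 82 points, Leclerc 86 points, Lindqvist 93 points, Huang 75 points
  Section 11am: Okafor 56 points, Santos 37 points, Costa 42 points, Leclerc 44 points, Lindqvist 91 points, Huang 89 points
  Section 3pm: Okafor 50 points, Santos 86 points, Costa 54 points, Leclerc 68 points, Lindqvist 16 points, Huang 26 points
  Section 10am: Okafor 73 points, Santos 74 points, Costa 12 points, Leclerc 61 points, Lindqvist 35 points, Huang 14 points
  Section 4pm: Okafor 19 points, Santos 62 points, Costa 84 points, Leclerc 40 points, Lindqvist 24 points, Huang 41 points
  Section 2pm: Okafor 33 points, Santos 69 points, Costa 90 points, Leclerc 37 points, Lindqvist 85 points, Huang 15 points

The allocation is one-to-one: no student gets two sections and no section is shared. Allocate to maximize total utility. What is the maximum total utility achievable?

This is the linear assignment problem.
Optimal: Okafor→Section 10am (73 points), Santos→Section 3pm (86 points), Costa→Section 4pm (84 points), Leclerc→Section 9am (86 points), Lindqvist→Section 2pm (85 points), Huang→Section 11am (89 points) — total 73+86+84+86+85+89 = 503 points.
Column-greedy (each section in turn goes to its best remaining student) gives 462 points, worse by 41.
Next-best assignment: Okafor→Section 9am, Santos→Section 3pm, Costa→Section 4pm, Leclerc→Section 10am, Lindqvist→Section 2pm, Huang→Section 11am = 485 points.
Swapping Huang↔Lindqvist (Huang→Section 2pm 15 points, Lindqvist→Section 11am 91 points) loses 68.

Maximum total: 503 points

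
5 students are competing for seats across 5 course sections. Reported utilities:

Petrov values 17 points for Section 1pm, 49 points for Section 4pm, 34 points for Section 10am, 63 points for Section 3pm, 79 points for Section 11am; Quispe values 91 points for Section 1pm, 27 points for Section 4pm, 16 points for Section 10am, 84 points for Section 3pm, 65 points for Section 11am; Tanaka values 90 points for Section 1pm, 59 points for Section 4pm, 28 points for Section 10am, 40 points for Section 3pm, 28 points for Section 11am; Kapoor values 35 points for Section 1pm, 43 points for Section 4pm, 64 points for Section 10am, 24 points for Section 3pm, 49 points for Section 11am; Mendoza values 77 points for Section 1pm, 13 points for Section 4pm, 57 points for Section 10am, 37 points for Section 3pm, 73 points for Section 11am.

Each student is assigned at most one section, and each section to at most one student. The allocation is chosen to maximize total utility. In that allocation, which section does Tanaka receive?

Tanaka receives Section 4pm.

Optimal: Petrov→Section 11am (79 points), Quispe→Section 3pm (84 points), Tanaka→Section 4pm (59 points), Kapoor→Section 10am (64 points), Mendoza→Section 1pm (77 points) — total 79+84+59+64+77 = 363 points.
Max-entry greedy (repeatedly take the single best remaining cell) gives 330 points, worse by 33.
Swapping Tanaka↔Petrov (Tanaka→Section 11am 28 points, Petrov→Section 4pm 49 points) loses 61.
Tanaka's own top section is Section 1pm (90 points), but forcing Tanaka→Section 1pm and reassigning the rest optimally gives only 360 points — worse by 3.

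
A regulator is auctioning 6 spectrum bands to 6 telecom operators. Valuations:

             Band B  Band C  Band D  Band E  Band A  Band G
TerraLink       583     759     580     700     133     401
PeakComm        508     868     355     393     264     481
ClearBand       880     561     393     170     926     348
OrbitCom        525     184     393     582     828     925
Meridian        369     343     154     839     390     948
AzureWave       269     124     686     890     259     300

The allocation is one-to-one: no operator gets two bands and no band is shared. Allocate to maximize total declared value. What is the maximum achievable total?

Max total: $4994M

Optimal: TerraLink→Band D ($580M), PeakComm→Band C ($868M), ClearBand→Band B ($880M), OrbitCom→Band A ($828M), Meridian→Band G ($948M), AzureWave→Band E ($890M) — total 580+868+880+828+948+890 = $4994M.
Max-entry greedy (repeatedly take the single best remaining cell) gives $4608M, worse by 386.
Swapping ClearBand↔OrbitCom (ClearBand→Band A $926M, OrbitCom→Band B $525M) loses 257.
Checked against all permutations: $4994M is optimal.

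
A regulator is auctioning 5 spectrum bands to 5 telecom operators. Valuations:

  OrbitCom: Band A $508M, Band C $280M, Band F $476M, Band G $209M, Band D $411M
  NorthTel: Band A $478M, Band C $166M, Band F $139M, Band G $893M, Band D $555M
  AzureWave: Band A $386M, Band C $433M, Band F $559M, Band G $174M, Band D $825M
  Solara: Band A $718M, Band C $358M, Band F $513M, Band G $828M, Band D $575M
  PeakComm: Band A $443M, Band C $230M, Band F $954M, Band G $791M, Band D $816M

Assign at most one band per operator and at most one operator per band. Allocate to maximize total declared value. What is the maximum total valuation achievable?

Max total: $3670M

Optimal: OrbitCom→Band C ($280M), NorthTel→Band G ($893M), AzureWave→Band D ($825M), Solara→Band A ($718M), PeakComm→Band F ($954M) — total 280+893+825+718+954 = $3670M.
Column-greedy (each band in turn goes to its best remaining operator) gives $3409M, worse by 261.
Next-best assignment: OrbitCom→Band A, NorthTel→Band G, AzureWave→Band D, Solara→Band C, PeakComm→Band F = $3538M.
Swapping AzureWave↔Solara (AzureWave→Band A $386M, Solara→Band D $575M) loses 582.
Checked against all permutations: $3670M is optimal.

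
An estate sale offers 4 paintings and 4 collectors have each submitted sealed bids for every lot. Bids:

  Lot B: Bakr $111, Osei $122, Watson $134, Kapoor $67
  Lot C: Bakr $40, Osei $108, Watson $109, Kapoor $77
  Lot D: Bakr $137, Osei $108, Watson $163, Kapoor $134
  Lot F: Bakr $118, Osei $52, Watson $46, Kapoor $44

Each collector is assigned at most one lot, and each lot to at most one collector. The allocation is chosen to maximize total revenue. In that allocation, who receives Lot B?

Optimal: Bakr→Lot F ($118), Osei→Lot C ($108), Watson→Lot B ($134), Kapoor→Lot D ($134) — total 118+108+134+134 = $494.
Column-greedy (each lot in turn goes to its best remaining collector) gives $423, worse by 71.
Next-best assignment: Bakr→Lot F, Osei→Lot B, Watson→Lot C, Kapoor→Lot D = $483.
No other one-to-one assignment exceeds $494.
Watson's own top lot is Lot D ($163), but forcing Watson→Lot D and reassigning the rest optimally gives only $480 — worse by 14.

Watson receives Lot B.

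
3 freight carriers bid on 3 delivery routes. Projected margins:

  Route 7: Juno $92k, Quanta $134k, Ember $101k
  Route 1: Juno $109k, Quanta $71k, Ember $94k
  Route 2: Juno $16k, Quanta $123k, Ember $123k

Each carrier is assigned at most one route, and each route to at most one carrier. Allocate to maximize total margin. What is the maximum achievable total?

Maximum total: $366k

This is a one-to-one assignment (maximum-weight bipartite matching).
Optimal: Juno→Route 1 ($109k), Quanta→Route 7 ($134k), Ember→Route 2 ($123k) — total 109+134+123 = $366k.
Next-best assignment: Juno→Route 1, Quanta→Route 2, Ember→Route 7 = $333k.
Swapping Quanta↔Ember (Quanta→Route 2 $123k, Ember→Route 7 $101k) loses 33.
Checked against all permutations: $366k is optimal.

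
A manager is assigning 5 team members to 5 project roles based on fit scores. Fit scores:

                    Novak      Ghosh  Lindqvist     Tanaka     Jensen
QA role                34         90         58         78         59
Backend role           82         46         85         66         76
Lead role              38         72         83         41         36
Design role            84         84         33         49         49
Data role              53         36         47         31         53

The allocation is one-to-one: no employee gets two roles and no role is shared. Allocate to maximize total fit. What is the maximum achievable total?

Max total: 380 pts

Optimal: Novak→Backend role (82 pts), Ghosh→Design role (84 pts), Lindqvist→Lead role (83 pts), Tanaka→QA role (78 pts), Jensen→Data role (53 pts) — total 82+84+83+78+53 = 380 pts.
Column-greedy (each role in turn goes to its best remaining employee) gives 353 pts, worse by 27.
Next-best assignment: Novak→Design role, Ghosh→QA role, Lindqvist→Lead role, Tanaka→Backend role, Jensen→Data role = 376 pts.
No other one-to-one assignment exceeds 380 pts.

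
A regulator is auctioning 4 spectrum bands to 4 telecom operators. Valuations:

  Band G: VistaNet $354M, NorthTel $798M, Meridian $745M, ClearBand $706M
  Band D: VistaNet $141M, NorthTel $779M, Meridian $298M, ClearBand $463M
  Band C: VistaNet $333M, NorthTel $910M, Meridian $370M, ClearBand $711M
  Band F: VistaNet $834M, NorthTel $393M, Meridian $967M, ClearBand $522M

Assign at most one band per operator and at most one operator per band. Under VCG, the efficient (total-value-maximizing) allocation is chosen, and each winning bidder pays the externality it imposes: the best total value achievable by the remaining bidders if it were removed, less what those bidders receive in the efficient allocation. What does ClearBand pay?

Efficient allocation: VistaNet→Band F ($834M), NorthTel→Band D ($779M), Meridian→Band G ($745M), ClearBand→Band C ($711M); total welfare W = $3069M.
ClearBand receives Band C at value $711M, so the others get W − 711 = $2358M.
Without ClearBand: best allocation of the remaining 3 bidders over all 4 bands is VistaNet→Band F ($834M), NorthTel→Band C ($910M), Meridian→Band G ($745M), total $2489M.
VCG payment = (others' best without ClearBand) − (others' welfare with ClearBand) = 2489 − 2358 = $131M.

ClearBand pays $131M.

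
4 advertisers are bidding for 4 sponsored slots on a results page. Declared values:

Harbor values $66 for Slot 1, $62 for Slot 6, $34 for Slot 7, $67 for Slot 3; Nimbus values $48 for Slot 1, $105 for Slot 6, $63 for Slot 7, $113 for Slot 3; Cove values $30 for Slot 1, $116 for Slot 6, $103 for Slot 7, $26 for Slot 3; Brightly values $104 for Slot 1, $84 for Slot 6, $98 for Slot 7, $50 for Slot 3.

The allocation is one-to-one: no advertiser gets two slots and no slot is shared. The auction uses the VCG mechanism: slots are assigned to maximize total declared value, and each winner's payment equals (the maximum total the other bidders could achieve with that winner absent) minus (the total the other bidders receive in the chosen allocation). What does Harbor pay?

Efficient allocation: Harbor→Slot 1 ($66), Nimbus→Slot 3 ($113), Cove→Slot 6 ($116), Brightly→Slot 7 ($98); total welfare W = $393.
Harbor receives Slot 1 at value $66, so the others get W − 66 = $327.
Without Harbor: best allocation of the remaining 3 bidders over all 4 slots is Nimbus→Slot 3 ($113), Cove→Slot 6 ($116), Brightly→Slot 1 ($104), total $333.
VCG payment = (others' best without Harbor) − (others' welfare with Harbor) = 333 − 327 = $6.

Harbor pays $6.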